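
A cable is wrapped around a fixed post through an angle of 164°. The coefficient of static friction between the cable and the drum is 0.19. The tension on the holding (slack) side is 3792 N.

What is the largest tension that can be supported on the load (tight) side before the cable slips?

T_max ≈ 6530 N

At impending slip the capstan equation gives T₂/T₁ = e^{μβ} with β in radians.
β = 164° × π/180 = 2.862 rad.
e^{μβ} = e^{0.19×2.862} = 1.723.
T₂ = T₁ · e^{μβ} = 3792 × 1.723 = 6530 N.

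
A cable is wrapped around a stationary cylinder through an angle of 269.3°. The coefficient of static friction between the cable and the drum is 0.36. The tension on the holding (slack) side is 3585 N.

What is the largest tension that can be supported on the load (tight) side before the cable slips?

T_max ≈ 19500 N

At impending slip the capstan equation gives T₂/T₁ = e^{μβ} with β in radians.
β = 269.3° × π/180 = 4.7 rad.
e^{μβ} = e^{0.36×4.7} = 5.431.
T₂ = T₁ · e^{μβ} = 3585 × 5.431 = 19500 N.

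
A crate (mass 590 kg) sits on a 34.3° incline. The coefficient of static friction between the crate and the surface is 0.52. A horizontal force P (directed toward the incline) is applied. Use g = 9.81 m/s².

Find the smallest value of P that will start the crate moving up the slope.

P ≈ 10800 N

At impending motion up the slope, friction acts down-slope at its limit: f = μ_s N.
Perpendicular to the incline: N = m g cos θ + P sin θ.
Along the incline: P cos θ = m g sin θ + μ_s N = m g sin θ + μ_s (m g cos θ + P sin θ).
Solving, P (cos θ − μ_s sin θ) = m g (sin θ + μ_s cos θ), so P = 590×9.81×(sin 34.3° + 0.52 cos 34.3°)/(cos 34.3° − 0.52 sin 34.3°) = 5790×0.9931/0.5331 = 10800 N.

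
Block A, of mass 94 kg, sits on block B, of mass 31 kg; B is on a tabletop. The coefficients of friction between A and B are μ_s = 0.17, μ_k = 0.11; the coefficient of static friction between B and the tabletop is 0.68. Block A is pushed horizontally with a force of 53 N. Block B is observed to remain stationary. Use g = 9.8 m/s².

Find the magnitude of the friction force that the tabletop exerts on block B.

The normal force B exerts on A is simply A's weight, N₁ = 921.2 N.
So the A–B interface can sustain at most μ_s N₁ = 156.6 N of static friction.
Since P = 53 N ≤ 156.6 N, A does not slip on B; friction on A equals P = 53 N.
By Newton's third law B feels 53 N forward from A. With B stationary, the floor's static friction on B balances it: f₂ = 53 N (well within μ_s(m_A+m_B)g = 833 N).

f ≈ 53 N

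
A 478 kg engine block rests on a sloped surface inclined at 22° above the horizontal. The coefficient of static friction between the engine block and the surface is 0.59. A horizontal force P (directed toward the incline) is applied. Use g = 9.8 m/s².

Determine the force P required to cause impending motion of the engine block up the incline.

P ≈ 6110 N

At impending motion up the slope, friction acts down-slope at its limit: f = μ_s N.
Perpendicular to the incline: N = m g cos θ + P sin θ.
Along the incline: P cos θ = m g sin θ + μ_s N = m g sin θ + μ_s (m g cos θ + P sin θ).
Solving, P (cos θ − μ_s sin θ) = m g (sin θ + μ_s cos θ), so P = 478×9.8×(sin 22° + 0.59 cos 22°)/(cos 22° − 0.59 sin 22°) = 4680×0.9216/0.7062 = 6110 N.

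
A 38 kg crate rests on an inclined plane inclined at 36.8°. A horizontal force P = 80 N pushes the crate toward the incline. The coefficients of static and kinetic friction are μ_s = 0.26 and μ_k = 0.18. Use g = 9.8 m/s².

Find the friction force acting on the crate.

f ≈ 62.3 N (up the incline)

The horizontal push has a component P sin θ into the surface, so N = m g cos θ + P sin θ = 298.2 + 47.92 = 346.1 N.
Parallel to the incline: P cos θ − m g sin θ = 64.06 − 223.1 = -159 N; the friction needed to balance this is 159 N acting up the slope.
The limit of static friction is μ_s N = 89.99 N.
|f_req| = 159 > 89.99 N → the crate slides down the incline; f = μ_k N = 0.18 × 346.1 = 62.3 N.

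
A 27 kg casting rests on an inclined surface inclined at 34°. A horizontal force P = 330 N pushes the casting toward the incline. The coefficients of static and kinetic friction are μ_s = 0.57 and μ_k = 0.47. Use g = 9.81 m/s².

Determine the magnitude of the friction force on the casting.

Resolve perpendicular to the incline: N = m g cos θ + P sin θ = 27×9.81×cos 34° + 330×sin 34° = 404.1 N.
Along the incline, the net driving force (taking up-slope positive) is P cos θ − m g sin θ = 273.6 − 148.1 = 125.5 N, so equilibrium requires friction f = -125.5 N (down-slope).
The limit of static friction is μ_s N = 230.3 N.
Since 125.5 N is within the 230.3 N limit, the casting stays put and friction is exactly 125 N.

f ≈ 125 N (down the incline)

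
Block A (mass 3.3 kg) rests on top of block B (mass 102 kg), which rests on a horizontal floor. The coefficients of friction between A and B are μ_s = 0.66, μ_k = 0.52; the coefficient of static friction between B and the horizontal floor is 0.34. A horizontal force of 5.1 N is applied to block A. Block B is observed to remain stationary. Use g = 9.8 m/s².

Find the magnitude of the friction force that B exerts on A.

The normal force B exerts on A is simply A's weight, N₁ = 32.34 N.
So the A–B interface can sustain at most μ_s N₁ = 21.34 N of static friction.
Since P = 5.1 N ≤ 21.34 N, A does not slip on B; friction on A equals P = 5.1 N.
B experiences an equal 5.1 N forward from A (third law). B is in equilibrium, so the floor supplies f₂ = 5.1 N of static friction (limit μ_s(m_A+m_B)g = 350.9 N, not exceeded).

f ≈ 5.1 N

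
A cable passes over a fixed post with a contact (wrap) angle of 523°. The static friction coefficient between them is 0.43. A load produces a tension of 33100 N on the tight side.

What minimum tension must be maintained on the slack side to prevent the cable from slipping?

T_min ≈ 653 N

Capstan equation at impending slip: T_tight/T_slack = e^{μβ}.
β = 523° = 9.128 rad; e^{μβ} = e^{0.43×9.128} = 50.66.
T_slack = T_tight / e^{μβ} = 33100 / 50.66 = 653 N.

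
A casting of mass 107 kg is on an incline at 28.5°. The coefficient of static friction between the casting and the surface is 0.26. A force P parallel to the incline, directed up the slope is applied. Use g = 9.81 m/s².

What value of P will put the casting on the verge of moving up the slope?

P ≈ 741 N

At impending motion up the slope, friction acts down-slope at its limit: f = μ_s N.
P is parallel to the surface, so N = m g cos θ = 922 N.
Along the incline: P = m g sin θ + μ_s N = 501 + 0.26×922 = 741 N.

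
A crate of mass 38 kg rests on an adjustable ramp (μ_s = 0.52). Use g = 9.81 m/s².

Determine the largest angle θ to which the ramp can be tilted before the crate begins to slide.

θ_max ≈ 27.5°

At the slip threshold, m g sin θ = μ_s · m g cos θ, so tan θ = μ_s.
θ_max = arctan(0.52) = 27.5°.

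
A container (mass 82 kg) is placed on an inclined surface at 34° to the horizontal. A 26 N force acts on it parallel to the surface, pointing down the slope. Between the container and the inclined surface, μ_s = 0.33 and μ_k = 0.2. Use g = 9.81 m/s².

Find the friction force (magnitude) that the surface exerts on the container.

Normal force: N = m g cos θ = 82 × 9.81 × cos 34° = 666.9 N.
For equilibrium along the incline the friction force must supply f = m g sin θ + P = 449.8 + 26 = 475.8 N (positive meaning up-slope).
Maximum static friction available: μ_s N = 0.33 × 666.9 = 220.1 N.
|475.8| exceeds 220.1 N, so the container slips down-slope; friction is kinetic, f = μ_k N = 0.2×666.9 = 133 N.

f ≈ 133 N (up the incline)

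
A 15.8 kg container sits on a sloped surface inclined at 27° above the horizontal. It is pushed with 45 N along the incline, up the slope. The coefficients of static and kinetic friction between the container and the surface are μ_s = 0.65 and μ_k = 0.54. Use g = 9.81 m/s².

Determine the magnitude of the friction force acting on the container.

f ≈ 25.4 N (up the incline)

Normal force: N = m g cos θ = 15.8 × 9.81 × cos 27° = 138.1 N.
Parallel to the incline, ΣF = 0 gives f = m g sin θ − P = 70.37 − 45 = 25.37 N (up-slope positive).
Static friction can supply at most μ_s N = 89.77 N.
Since |25.37| ≤ 89.77 N, static friction is sufficient; f equals the required value, not μ_s N.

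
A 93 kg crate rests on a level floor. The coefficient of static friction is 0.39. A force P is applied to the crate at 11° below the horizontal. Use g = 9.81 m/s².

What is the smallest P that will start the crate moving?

P ≈ 392 N

N = m g + P sin α (the push presses the crate into the level floor).
At impending slip, P cos α = μ_s N = μ_s (m g + P sin α).
Solving: P (cos α − μ_s sin α) = μ_s m g → P = 0.39×912/(cos 11° − 0.39 sin 11°) = 356/0.9072 = 392 N.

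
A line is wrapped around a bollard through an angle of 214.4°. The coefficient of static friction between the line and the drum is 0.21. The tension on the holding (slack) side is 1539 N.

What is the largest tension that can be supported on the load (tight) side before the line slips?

T_max ≈ 3380 N

At impending slip the capstan equation gives T₂/T₁ = e^{μβ} with β in radians.
β = 214.4° × π/180 = 3.742 rad.
e^{μβ} = e^{0.21×3.742} = 2.194.
T₂ = T₁ · e^{μβ} = 1539 × 2.194 = 3380 N.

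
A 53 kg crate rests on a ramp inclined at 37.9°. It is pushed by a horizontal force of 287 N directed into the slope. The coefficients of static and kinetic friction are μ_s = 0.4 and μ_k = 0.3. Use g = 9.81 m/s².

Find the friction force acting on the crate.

f ≈ 92.9 N (up the incline)

Normal direction: N = m g cos θ + P sin θ = 586.6 N.
Along the incline, the net driving force (taking up-slope positive) is P cos θ − m g sin θ = 226.5 − 319.4 = -92.92 N, so equilibrium requires friction f = 92.92 N (up-slope).
Maximum static friction: μ_s N = 0.4 × 586.6 = 234.6 N.
Since 92.92 N is within the 234.6 N limit, the crate stays put and friction is exactly 92.9 N.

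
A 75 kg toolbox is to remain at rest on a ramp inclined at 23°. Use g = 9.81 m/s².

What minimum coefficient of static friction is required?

μ_s,min ≈ 0.424

At the slip threshold m g sin θ = μ_s m g cos θ, so μ_s,min = tan θ.
μ_s,min = tan 23° = 0.424.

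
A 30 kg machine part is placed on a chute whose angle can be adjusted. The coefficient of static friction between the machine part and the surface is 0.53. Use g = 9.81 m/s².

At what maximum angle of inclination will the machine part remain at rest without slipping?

At the slip threshold, m g sin θ = μ_s · m g cos θ, so tan θ = μ_s.
θ_max = arctan(0.53) = 27.9°.

θ_max ≈ 27.9°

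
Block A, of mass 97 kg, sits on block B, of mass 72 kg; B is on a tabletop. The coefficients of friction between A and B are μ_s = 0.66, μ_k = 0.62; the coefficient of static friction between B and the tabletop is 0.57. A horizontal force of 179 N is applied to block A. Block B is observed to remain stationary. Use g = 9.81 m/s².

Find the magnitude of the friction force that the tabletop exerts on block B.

f ≈ 179 N

The normal force B exerts on A is simply A's weight, N₁ = 951.6 N.
Maximum static friction on A from B: μ_s N₁ = 0.66×951.6 = 628 N.
P = 179 N is within that limit, so A and B move together (both at rest); the A–B friction is simply f₁ = P = 179 N.
By Newton's third law B feels 179 N forward from A. With B stationary, the floor's static friction on B balances it: f₂ = 179 N (well within μ_s(m_A+m_B)g = 945 N).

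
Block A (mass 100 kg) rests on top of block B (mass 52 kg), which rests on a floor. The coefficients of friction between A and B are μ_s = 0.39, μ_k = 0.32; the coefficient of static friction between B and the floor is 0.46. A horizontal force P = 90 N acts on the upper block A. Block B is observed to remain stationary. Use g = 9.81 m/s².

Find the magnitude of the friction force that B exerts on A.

f ≈ 90 N

The normal force B exerts on A is simply A's weight, N₁ = 981 N.
So the A–B interface can sustain at most μ_s N₁ = 382.6 N of static friction.
P = 90 N is within that limit, so A and B move together (both at rest); the A–B friction is simply f₁ = P = 90 N.
By Newton's third law B feels 90 N forward from A. With B stationary, the floor's static friction on B balances it: f₂ = 90 N (well within μ_s(m_A+m_B)g = 685.9 N).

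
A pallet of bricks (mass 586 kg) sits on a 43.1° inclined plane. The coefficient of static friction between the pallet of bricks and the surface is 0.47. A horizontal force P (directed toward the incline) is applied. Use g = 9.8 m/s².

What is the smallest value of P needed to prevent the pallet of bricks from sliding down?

P_min ≈ 1860 N

The pallet of bricks tends to slide down (tan θ > μ_s), so at the point of impending slip friction acts up-slope at its limit: f = μ_s N.
Perpendicular to the incline: N = m g cos θ + P sin θ.
Along the incline: P cos θ + μ_s N = m g sin θ, i.e. P cos θ + μ_s (m g cos θ + P sin θ) = m g sin θ.
Solving, P (cos θ + μ_s sin θ) = m g (sin θ − μ_s cos θ), so P = 5740×0.3401/1.051 = 1860 N.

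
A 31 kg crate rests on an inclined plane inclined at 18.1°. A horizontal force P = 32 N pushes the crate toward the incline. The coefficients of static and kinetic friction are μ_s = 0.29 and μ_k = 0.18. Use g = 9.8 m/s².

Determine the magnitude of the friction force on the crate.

f ≈ 64 N (up the incline)

Resolve perpendicular to the incline: N = m g cos θ + P sin θ = 31×9.8×cos 18.1° + 32×sin 18.1° = 298.7 N.
Parallel to the incline: P cos θ − m g sin θ = 30.42 − 94.38 = -63.97 N; the friction needed to balance this is 63.97 N acting up the slope.
The limit of static friction is μ_s N = 86.63 N.
Since 63.97 N is within the 86.63 N limit, the crate stays put and friction is exactly 64 N.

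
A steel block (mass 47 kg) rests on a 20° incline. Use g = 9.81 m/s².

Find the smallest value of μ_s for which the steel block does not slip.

μ_s,min ≈ 0.364

At the slip threshold m g sin θ = μ_s m g cos θ, so μ_s,min = tan θ.
μ_s,min = tan 20° = 0.364.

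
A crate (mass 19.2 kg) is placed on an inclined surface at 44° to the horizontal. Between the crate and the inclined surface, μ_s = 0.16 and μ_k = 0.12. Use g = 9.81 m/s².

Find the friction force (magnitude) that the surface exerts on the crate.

f ≈ 16.3 N (up the incline)

Perpendicular to the surface, N = m g cos θ = 19.2·9.81·cos 44° = 135.5 N.
For equilibrium along the incline, friction must balance the weight component: f = m g sin θ = 130.8 N up the slope.
Maximum static friction available: μ_s N = 0.16 × 135.5 = 21.68 N.
Since |130.8| > 21.68 N, static friction cannot hold it; the crate slides down the incline and kinetic friction applies: f = μ_k N = 0.12 × 135.5 = 16.3 N.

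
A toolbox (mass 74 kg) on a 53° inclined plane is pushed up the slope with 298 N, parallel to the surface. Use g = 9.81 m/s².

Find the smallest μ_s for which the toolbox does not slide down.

N = m g cos θ = 436.9 N.
Friction must make up the shortfall along the incline: f = m g sin θ − P = 579.8 − 298 = 281.8 N.
At the threshold f = μ_s N, so μ_s,min = 281.8/436.9 = 0.645.

μ_s,min ≈ 0.645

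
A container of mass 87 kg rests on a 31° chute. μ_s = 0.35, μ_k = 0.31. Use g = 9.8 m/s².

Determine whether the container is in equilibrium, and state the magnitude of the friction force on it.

N = m g cos θ = 731 N.
Down-slope weight component: m g sin θ = 439 N.
μ_s N = 256 N.
439 > 256 N, so it slides; kinetic friction f = μ_k N = 0.31×731 = 227 N.

f ≈ 227 N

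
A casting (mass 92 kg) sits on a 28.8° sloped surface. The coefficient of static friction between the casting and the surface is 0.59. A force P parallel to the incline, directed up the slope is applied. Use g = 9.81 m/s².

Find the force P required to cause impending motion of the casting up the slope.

P ≈ 901 N

At impending motion up the slope, friction acts down-slope at its limit: f = μ_s N.
P is parallel to the surface, so N = m g cos θ = 791 N.
Along the incline: P = m g sin θ + μ_s N = 435 + 0.59×791 = 901 N.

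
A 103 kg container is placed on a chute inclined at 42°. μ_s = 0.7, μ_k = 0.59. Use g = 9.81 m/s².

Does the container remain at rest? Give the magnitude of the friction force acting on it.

N = m g cos θ = 751 N.
Down-slope weight component: m g sin θ = 676 N.
μ_s N = 526 N.
676 > 526 N, so it slides; kinetic friction f = μ_k N = 0.59×751 = 443 N.

f ≈ 443 N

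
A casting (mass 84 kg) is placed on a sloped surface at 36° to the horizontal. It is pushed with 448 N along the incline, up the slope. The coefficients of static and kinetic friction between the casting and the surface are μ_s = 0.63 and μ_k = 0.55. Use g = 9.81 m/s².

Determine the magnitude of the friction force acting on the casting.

f ≈ 36.4 N (up the incline)

Normal force: N = m g cos θ = 84 × 9.81 × cos 36° = 666.7 N.
The friction needed for equilibrium is m g sin θ − P = 484.4 − 448 = 36.36 N, measured positive up-slope.
The static-friction ceiling is μ_s N = 0.63 × 666.7 = 420 N.
Since |36.36| ≤ 420 N, static friction is sufficient; f equals the required value, not μ_s N.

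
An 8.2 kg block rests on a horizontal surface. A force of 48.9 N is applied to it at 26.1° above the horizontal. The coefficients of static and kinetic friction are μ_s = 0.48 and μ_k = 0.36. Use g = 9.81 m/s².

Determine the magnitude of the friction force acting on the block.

f ≈ 21.2 N

N = m g − P sin α = 80.44 − 48.9×sin 26.1° = 58.93 N.
Horizontally, friction must balance P cos α = 43.91 N.
μ_s N = 0.48 × 58.93 = 28.29 N.
The required friction exceeds μ_s N, so the block moves and f = μ_k N = 21.2 N.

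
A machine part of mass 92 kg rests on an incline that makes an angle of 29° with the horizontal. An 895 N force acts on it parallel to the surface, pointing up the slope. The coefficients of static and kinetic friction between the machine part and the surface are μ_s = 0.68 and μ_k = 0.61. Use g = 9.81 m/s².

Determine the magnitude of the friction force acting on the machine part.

f ≈ 457 N (down the incline)

Perpendicular to the surface, N = m g cos θ = 92·9.81·cos 29° = 789.4 N.
For equilibrium along the incline the friction force must supply f = m g sin θ − P = 437.6 − 895 = -457.4 N (positive meaning up-slope).
Static friction can supply at most μ_s N = 536.8 N.
Since |-457.4| ≤ 536.8 N, no slip — friction simply equals what equilibrium demands.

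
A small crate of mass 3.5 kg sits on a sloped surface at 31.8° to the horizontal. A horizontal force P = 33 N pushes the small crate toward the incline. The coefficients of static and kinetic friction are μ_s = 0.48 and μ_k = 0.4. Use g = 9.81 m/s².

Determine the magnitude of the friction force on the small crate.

Normal direction: N = m g cos θ + P sin θ = 46.57 N.
Along the incline, the net driving force (taking up-slope positive) is P cos θ − m g sin θ = 28.05 − 18.09 = 9.953 N, so equilibrium requires friction f = -9.953 N (down-slope).
The limit of static friction is μ_s N = 22.35 N.
Since 9.953 N is within the 22.35 N limit, the small crate stays put and friction is exactly 9.95 N.

f ≈ 9.95 N (down the incline)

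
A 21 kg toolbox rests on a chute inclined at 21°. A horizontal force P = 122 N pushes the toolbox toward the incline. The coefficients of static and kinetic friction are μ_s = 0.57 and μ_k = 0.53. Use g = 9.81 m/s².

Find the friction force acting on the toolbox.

Resolve perpendicular to the incline: N = m g cos θ + P sin θ = 21×9.81×cos 21° + 122×sin 21° = 236 N.
Parallel to the incline: P cos θ − m g sin θ = 113.9 − 73.83 = 40.07 N; the friction needed to balance this is 40.07 N acting down the slope.
The limit of static friction is μ_s N = 134.5 N.
|f_req| = 40.07 ≤ 134.5 N → the toolbox is in equilibrium; friction equals the required value.

f ≈ 40.1 N (down the incline)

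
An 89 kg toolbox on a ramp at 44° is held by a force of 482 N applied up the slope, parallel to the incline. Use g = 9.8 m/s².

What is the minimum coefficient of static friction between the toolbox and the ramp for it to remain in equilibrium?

N = m g cos θ = 627.4 N.
Friction must make up the shortfall along the incline: f = m g sin θ − P = 605.9 − 482 = 123.9 N.
At the threshold f = μ_s N, so μ_s,min = 123.9/627.4 = 0.197.

μ_s,min ≈ 0.197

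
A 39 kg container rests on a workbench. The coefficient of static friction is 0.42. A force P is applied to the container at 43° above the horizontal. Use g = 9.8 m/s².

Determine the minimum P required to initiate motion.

N = m g − P sin α (the pull lifts the container).
At impending slip, P cos α = μ_s N = μ_s (m g − P sin α).
Solving: P (cos α + μ_s sin α) = μ_s m g → P = 0.42×382/(cos 43° + 0.42 sin 43°) = 161/1.018 = 158 N.

P ≈ 158 N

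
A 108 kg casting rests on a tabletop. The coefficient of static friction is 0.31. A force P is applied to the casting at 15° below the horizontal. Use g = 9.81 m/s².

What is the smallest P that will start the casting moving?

P ≈ 371 N

N = m g + P sin α (the push presses the casting into the tabletop).
At impending slip, P cos α = μ_s N = μ_s (m g + P sin α).
Solving: P (cos α − μ_s sin α) = μ_s m g → P = 0.31×1060/(cos 15° − 0.31 sin 15°) = 328/0.8857 = 371 N.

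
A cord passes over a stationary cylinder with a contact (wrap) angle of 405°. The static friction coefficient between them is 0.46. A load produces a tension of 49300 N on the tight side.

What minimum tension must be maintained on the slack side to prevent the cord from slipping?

Capstan equation at impending slip: T_tight/T_slack = e^{μβ}.
β = 405° = 7.069 rad; e^{μβ} = e^{0.46×7.069} = 25.83.
T_slack = T_tight / e^{μβ} = 49300 / 25.83 = 1910 N.

T_min ≈ 1910 N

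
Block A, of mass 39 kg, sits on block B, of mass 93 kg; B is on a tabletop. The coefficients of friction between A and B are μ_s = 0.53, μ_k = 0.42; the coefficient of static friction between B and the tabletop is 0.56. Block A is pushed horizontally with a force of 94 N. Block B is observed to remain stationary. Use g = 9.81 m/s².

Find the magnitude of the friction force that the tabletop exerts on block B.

Between the blocks, N₁ = m_A g = 382.6 N.
So the A–B interface can sustain at most μ_s N₁ = 202.8 N of static friction.
Since P = 94 N ≤ 202.8 N, A does not slip on B; friction on A equals P = 94 N.
By Newton's third law B feels 94 N forward from A. With B stationary, the floor's static friction on B balances it: f₂ = 94 N (well within μ_s(m_A+m_B)g = 725.2 N).

f ≈ 94 N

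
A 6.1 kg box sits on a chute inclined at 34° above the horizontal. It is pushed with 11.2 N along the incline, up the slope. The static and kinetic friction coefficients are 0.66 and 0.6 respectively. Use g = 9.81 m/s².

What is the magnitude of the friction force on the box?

f ≈ 22.3 N (up the incline)

Normal force: N = m g cos θ = 6.1 × 9.81 × cos 34° = 49.61 N.
For equilibrium along the incline the friction force must supply f = m g sin θ − P = 33.46 − 11.2 = 22.26 N (positive meaning up-slope).
Static friction can supply at most μ_s N = 32.74 N.
Since |22.26| ≤ 32.74 N, the box remains in static equilibrium and friction takes exactly the required value.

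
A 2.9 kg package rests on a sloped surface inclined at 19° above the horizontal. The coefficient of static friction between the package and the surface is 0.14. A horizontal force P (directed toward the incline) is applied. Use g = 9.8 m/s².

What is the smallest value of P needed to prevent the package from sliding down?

The package tends to slide down (tan θ > μ_s), so at the point of impending slip friction acts up-slope at its limit: f = μ_s N.
Perpendicular to the incline: N = m g cos θ + P sin θ.
Along the incline: P cos θ + μ_s N = m g sin θ, i.e. P cos θ + μ_s (m g cos θ + P sin θ) = m g sin θ.
Solving, P (cos θ + μ_s sin θ) = m g (sin θ − μ_s cos θ), so P = 28.4×0.1932/0.9911 = 5.54 N.

P_min ≈ 5.54 N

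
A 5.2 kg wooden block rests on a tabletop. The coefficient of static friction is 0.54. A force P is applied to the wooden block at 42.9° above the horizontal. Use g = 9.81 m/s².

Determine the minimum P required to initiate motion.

P ≈ 25 N

N = m g − P sin α (the pull lifts the wooden block).
At impending slip, P cos α = μ_s N = μ_s (m g − P sin α).
Solving: P (cos α + μ_s sin α) = μ_s m g → P = 0.54×51/(cos 42.9° + 0.54 sin 42.9°) = 27.5/1.1 = 25 N.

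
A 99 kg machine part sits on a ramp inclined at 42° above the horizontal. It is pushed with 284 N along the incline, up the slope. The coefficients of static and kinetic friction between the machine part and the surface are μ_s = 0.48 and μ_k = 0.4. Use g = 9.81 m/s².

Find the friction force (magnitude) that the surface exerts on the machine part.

The normal reaction is N = m g cos θ = 721.7 N.
Parallel to the incline, ΣF = 0 gives f = m g sin θ − P = 649.9 − 284 = 365.9 N (up-slope positive).
Maximum static friction available: μ_s N = 0.48 × 721.7 = 346.4 N.
Since |365.9| > 346.4 N, static friction cannot hold it; the machine part slides down the incline and kinetic friction applies: f = μ_k N = 0.4 × 721.7 = 289 N.

f ≈ 289 N (up the incline)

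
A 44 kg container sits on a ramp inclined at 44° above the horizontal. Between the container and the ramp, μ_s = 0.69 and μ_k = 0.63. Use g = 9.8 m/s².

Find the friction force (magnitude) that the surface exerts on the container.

The normal reaction is N = m g cos θ = 310.2 N.
Along the slope the weight component is m g sin θ = 299.5 N; friction must supply exactly this, acting up-slope.
The static-friction ceiling is μ_s N = 0.69 × 310.2 = 214 N.
Since |299.5| > 214 N, static friction cannot hold it; the container slides down the incline and kinetic friction applies: f = μ_k N = 0.63 × 310.2 = 195 N.

f ≈ 195 N (up the incline)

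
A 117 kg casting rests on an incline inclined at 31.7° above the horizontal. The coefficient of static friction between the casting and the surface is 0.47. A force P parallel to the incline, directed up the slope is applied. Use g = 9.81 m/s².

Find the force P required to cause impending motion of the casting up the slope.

P ≈ 1060 N

At impending motion up the slope, friction acts down-slope at its limit: f = μ_s N.
P is parallel to the surface, so N = m g cos θ = 977 N.
Along the incline: P = m g sin θ + μ_s N = 603 + 0.47×977 = 1060 N.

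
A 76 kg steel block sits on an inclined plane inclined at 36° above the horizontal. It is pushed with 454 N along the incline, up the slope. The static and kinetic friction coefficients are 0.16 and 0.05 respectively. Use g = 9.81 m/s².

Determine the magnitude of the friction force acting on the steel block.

Perpendicular to the surface, N = m g cos θ = 76·9.81·cos 36° = 603.2 N.
For equilibrium along the incline the friction force must supply f = m g sin θ − P = 438.2 − 454 = -15.77 N (positive meaning up-slope).
Maximum static friction available: μ_s N = 0.16 × 603.2 = 96.51 N.
Since |-15.77| ≤ 96.51 N, static friction is sufficient; f equals the required value, not μ_s N.

f ≈ 15.8 N (down the incline)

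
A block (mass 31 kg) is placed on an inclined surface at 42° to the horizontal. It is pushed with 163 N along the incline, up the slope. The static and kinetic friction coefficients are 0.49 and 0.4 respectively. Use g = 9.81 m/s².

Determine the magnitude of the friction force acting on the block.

Normal force: N = m g cos θ = 31 × 9.81 × cos 42° = 226 N.
Parallel to the incline, ΣF = 0 gives f = m g sin θ − P = 203.5 − 163 = 40.49 N (up-slope positive).
Static friction can supply at most μ_s N = 110.7 N.
Since |40.49| ≤ 110.7 N, the block remains in static equilibrium and friction takes exactly the required value.

f ≈ 40.5 N (up the incline)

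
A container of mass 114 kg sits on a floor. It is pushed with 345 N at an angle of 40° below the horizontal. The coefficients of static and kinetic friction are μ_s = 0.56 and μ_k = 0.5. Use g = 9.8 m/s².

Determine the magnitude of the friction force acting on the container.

f ≈ 264 N

N = m g + P sin α = 1117 + 345×sin 40° = 1339 N.
The horizontal driving force is P cos α = 264.3 N, so equilibrium needs friction f = 264.3 N.
μ_s N = 0.56 × 1339 = 749.8 N.
264.3 ≤ 749.8 N → static; friction equals the required 264 N.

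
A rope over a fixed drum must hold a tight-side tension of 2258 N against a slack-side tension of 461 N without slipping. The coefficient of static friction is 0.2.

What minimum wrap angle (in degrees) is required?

β_min ≈ 455°

T₂/T₁ = e^{μβ} → β = ln(T₂/T₁)/μ.
β = ln(2258/461)/0.2 = 1.589/0.2 = 7.944 rad.
In degrees: β = 7.944 × 180/π = 455°.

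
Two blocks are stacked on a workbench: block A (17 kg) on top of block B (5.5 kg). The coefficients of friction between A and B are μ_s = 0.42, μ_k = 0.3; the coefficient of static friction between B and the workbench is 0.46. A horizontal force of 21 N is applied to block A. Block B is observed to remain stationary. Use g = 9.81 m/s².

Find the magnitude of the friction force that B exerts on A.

f ≈ 21 N

Normal force at the A–B interface: N₁ = m_A g = 166.8 N.
Maximum static friction on A from B: μ_s N₁ = 0.42×166.8 = 70.04 N.
P = 21 N is within that limit, so A and B move together (both at rest); the A–B friction is simply f₁ = P = 21 N.
B experiences an equal 21 N forward from A (third law). B is in equilibrium, so the floor supplies f₂ = 21 N of static friction (limit μ_s(m_A+m_B)g = 101.5 N, not exceeded).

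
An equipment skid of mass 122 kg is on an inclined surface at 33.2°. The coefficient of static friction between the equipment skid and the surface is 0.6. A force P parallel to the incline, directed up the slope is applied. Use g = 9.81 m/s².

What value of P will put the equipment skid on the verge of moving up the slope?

At impending motion up the slope, friction acts down-slope at its limit: f = μ_s N.
P is parallel to the surface, so N = m g cos θ = 1000 N.
Along the incline: P = m g sin θ + μ_s N = 655 + 0.6×1000 = 1260 N.

P ≈ 1260 N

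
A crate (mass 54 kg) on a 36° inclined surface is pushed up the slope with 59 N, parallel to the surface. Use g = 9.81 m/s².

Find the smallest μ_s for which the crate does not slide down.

N = m g cos θ = 428.6 N.
Friction must make up the shortfall along the incline: f = m g sin θ − P = 311.4 − 59 = 252.4 N.
At the threshold f = μ_s N, so μ_s,min = 252.4/428.6 = 0.589.

μ_s,min ≈ 0.589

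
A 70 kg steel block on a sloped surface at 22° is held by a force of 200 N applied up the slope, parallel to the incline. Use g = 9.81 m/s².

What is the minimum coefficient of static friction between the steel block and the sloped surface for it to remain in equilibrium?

μ_s,min ≈ 0.0899

N = m g cos θ = 636.7 N.
Friction must make up the shortfall along the incline: f = m g sin θ − P = 257.2 − 200 = 57.24 N.
At the threshold f = μ_s N, so μ_s,min = 57.24/636.7 = 0.0899.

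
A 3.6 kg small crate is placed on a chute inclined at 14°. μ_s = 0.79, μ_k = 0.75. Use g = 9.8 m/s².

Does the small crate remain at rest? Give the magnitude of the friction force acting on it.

N = m g cos θ = 34.2 N.
Down-slope weight component: m g sin θ = 8.54 N.
μ_s N = 27 N.
8.54 ≤ 27 N, so it stays put; friction = 8.54 N.

f ≈ 8.54 N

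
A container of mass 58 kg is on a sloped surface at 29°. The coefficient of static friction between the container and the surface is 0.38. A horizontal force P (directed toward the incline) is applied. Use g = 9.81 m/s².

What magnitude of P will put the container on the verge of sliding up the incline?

At impending motion up the slope, friction acts down-slope at its limit: f = μ_s N.
Perpendicular to the incline: N = m g cos θ + P sin θ.
Along the incline: P cos θ = m g sin θ + μ_s N = m g sin θ + μ_s (m g cos θ + P sin θ).
Solving, P (cos θ − μ_s sin θ) = m g (sin θ + μ_s cos θ), so P = 58×9.81×(sin 29° + 0.38 cos 29°)/(cos 29° − 0.38 sin 29°) = 569×0.8172/0.6904 = 673 N.

P ≈ 673 N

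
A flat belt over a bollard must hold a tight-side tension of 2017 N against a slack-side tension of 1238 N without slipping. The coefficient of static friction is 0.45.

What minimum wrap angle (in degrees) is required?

β_min ≈ 62.1°

T₂/T₁ = e^{μβ} → β = ln(T₂/T₁)/μ.
β = ln(2017/1238)/0.45 = 0.4881/0.45 = 1.085 rad.
In degrees: β = 1.085 × 180/π = 62.1°.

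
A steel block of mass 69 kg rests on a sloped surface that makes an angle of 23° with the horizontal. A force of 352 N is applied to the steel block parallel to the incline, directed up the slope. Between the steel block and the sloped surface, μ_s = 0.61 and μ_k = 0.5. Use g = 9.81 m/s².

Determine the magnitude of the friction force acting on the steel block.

Normal force: N = m g cos θ = 69 × 9.81 × cos 23° = 623.1 N.
For equilibrium along the incline the friction force must supply f = m g sin θ − P = 264.5 − 352 = -87.52 N (positive meaning up-slope).
Maximum static friction available: μ_s N = 0.61 × 623.1 = 380.1 N.
Since |-87.52| ≤ 380.1 N, static friction is sufficient; f equals the required value, not μ_s N.

f ≈ 87.5 N (down the incline)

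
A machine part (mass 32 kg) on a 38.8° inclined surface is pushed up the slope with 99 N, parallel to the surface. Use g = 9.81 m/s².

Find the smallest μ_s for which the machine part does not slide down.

μ_s,min ≈ 0.399

N = m g cos θ = 244.6 N.
Friction must make up the shortfall along the incline: f = m g sin θ − P = 196.7 − 99 = 97.7 N.
At the threshold f = μ_s N, so μ_s,min = 97.7/244.6 = 0.399.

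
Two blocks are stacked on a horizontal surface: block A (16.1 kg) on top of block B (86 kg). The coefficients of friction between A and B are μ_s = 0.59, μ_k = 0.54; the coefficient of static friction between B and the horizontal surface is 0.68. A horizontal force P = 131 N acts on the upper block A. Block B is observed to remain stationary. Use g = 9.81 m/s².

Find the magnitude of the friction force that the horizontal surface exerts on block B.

The normal force B exerts on A is simply A's weight, N₁ = 157.9 N.
Maximum static friction on A from B: μ_s N₁ = 0.59×157.9 = 93.19 N.
P = 131 N exceeds that limit, so A slips over B and the interface friction becomes kinetic: f₁ = μ_k N₁ = 0.54×157.9 = 85.3 N.
By Newton's third law B feels 85.3 N forward from A. With B stationary, the floor's static friction on B balances it: f₂ = 85.3 N (well within μ_s(m_A+m_B)g = 681.1 N).

f ≈ 85.3 N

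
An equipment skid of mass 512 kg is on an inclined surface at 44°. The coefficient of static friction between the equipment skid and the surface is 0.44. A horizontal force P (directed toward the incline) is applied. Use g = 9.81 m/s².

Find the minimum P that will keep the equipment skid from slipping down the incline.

P_min ≈ 1850 N

The equipment skid tends to slide down (tan θ > μ_s), so at the point of impending slip friction acts up-slope at its limit: f = μ_s N.
Perpendicular to the incline: N = m g cos θ + P sin θ.
Along the incline: P cos θ + μ_s N = m g sin θ, i.e. P cos θ + μ_s (m g cos θ + P sin θ) = m g sin θ.
Solving, P (cos θ + μ_s sin θ) = m g (sin θ − μ_s cos θ), so P = 5020×0.3781/1.025 = 1850 N.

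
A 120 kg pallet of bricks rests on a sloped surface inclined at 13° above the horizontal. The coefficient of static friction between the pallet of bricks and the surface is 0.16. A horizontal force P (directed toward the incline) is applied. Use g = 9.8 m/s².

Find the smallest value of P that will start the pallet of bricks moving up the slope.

At impending motion up the slope, friction acts down-slope at its limit: f = μ_s N.
Perpendicular to the incline: N = m g cos θ + P sin θ.
Along the incline: P cos θ = m g sin θ + μ_s N = m g sin θ + μ_s (m g cos θ + P sin θ).
Solving, P (cos θ − μ_s sin θ) = m g (sin θ + μ_s cos θ), so P = 120×9.8×(sin 13° + 0.16 cos 13°)/(cos 13° − 0.16 sin 13°) = 1180×0.3809/0.9384 = 477 N.

P ≈ 477 N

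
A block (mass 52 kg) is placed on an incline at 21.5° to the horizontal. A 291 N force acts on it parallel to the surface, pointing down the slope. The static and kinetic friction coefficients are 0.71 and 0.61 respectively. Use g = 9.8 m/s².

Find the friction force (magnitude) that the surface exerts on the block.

Perpendicular to the surface, N = m g cos θ = 52·9.8·cos 21.5° = 474.1 N.
Parallel to the incline, ΣF = 0 gives f = m g sin θ + P = 186.8 + 291 = 477.8 N (up-slope positive).
The static-friction ceiling is μ_s N = 0.71 × 474.1 = 336.6 N.
Since |477.8| > 336.6 N, static friction cannot hold it; the block slides down the incline and kinetic friction applies: f = μ_k N = 0.61 × 474.1 = 289 N.

f ≈ 289 N (up the incline)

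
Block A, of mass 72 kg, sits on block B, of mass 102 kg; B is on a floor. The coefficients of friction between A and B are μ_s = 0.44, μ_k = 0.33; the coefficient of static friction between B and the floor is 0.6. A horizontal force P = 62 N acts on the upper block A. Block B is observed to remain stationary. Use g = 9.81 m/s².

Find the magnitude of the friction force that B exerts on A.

f ≈ 62 N

Between the blocks, N₁ = m_A g = 706.3 N.
Maximum static friction on A from B: μ_s N₁ = 0.44×706.3 = 310.8 N.
Since P = 62 N ≤ 310.8 N, A does not slip on B; friction on A equals P = 62 N.
By Newton's third law B feels 62 N forward from A. With B stationary, the floor's static friction on B balances it: f₂ = 62 N (well within μ_s(m_A+m_B)g = 1024 N).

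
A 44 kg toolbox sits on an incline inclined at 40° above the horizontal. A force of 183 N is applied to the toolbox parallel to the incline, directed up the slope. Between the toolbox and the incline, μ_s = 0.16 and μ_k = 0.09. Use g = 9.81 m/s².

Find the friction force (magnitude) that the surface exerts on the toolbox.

Perpendicular to the surface, N = m g cos θ = 44·9.81·cos 40° = 330.7 N.
Parallel to the incline, ΣF = 0 gives f = m g sin θ − P = 277.5 − 183 = 94.45 N (up-slope positive).
Static friction can supply at most μ_s N = 52.9 N.
Since |94.45| > 52.9 N, static friction cannot hold it; the toolbox slides down the incline and kinetic friction applies: f = μ_k N = 0.09 × 330.7 = 29.8 N.

f ≈ 29.8 N (up the incline)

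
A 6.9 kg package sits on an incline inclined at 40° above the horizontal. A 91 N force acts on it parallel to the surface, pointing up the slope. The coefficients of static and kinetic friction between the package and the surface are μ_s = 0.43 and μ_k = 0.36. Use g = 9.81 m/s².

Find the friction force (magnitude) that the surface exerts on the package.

f ≈ 18.7 N (down the incline)

Perpendicular to the surface, N = m g cos θ = 6.9·9.81·cos 40° = 51.85 N.
The friction needed for equilibrium is m g sin θ − P = 43.51 − 91 = -47.49 N, measured positive up-slope.
Maximum static friction available: μ_s N = 0.43 × 51.85 = 22.3 N.
|-47.49| exceeds 22.3 N, so the package slips up-slope; friction is kinetic, f = μ_k N = 0.36×51.85 = 18.7 N.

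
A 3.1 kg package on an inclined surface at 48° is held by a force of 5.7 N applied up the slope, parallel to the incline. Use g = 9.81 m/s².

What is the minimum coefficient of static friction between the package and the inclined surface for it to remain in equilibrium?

μ_s,min ≈ 0.83

N = m g cos θ = 20.35 N.
Friction must make up the shortfall along the incline: f = m g sin θ − P = 22.6 − 5.7 = 16.9 N.
At the threshold f = μ_s N, so μ_s,min = 16.9/20.35 = 0.83.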